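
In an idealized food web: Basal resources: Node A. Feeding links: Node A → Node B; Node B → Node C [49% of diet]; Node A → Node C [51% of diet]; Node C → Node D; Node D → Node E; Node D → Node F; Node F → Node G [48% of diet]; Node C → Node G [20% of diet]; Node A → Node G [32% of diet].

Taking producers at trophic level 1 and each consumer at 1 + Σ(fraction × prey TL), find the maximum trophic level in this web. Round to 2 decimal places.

4.49

Node B: 1 + 1 = 2
Node C: 1 + (0.49×2 + 0.51×1) = 2.49
Node D: 1 + 2.49 = 3.49
Node E: 1 + 3.49 = 4.49
Node F: 1 + 3.49 = 4.49
Node G: 1 + (0.48×4.49 + 0.2×2.49 + 0.32×1) = 3.9732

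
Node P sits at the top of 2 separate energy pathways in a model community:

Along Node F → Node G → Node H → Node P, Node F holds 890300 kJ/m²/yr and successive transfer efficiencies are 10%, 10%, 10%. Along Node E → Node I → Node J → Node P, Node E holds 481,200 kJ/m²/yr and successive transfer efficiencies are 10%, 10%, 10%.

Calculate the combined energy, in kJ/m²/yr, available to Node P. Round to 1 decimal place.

1371.5 kJ/m²/yr

Via Node F: 890300 × 0.1 × 0.1 × 0.1 = 890.3 kJ/m²/yr
Via Node E: 481200 × 0.1 × 0.1 × 0.1 = 481.2 kJ/m²/yr
Total at Node P: 890.3 + 481.2 = 1371.5 kJ/m²/yr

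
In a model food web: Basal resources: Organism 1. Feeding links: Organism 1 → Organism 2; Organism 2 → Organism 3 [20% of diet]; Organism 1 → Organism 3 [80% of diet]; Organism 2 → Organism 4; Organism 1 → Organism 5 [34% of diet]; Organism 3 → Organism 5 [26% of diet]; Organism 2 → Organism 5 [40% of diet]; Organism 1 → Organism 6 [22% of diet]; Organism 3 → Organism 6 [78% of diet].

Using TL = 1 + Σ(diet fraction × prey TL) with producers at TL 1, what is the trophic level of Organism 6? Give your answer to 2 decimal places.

2.94

Organism 2: 1 + 1 = 2
Organism 3: 1 + (0.2×2 + 0.8×1) = 2.2
Organism 4: 1 + 2 = 3
Organism 5: 1 + (0.34×1 + 0.26×2.2 + 0.4×2) = 2.712
Organism 6: 1 + (0.22×1 + 0.78×2.2) = 2.936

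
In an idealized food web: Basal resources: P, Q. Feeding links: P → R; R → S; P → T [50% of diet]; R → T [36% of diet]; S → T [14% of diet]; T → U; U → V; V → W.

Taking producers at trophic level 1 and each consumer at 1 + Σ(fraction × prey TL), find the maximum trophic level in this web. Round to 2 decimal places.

R: 1 + 1 = 2
S: 1 + 2 = 3
T: 1 + (0.5×1 + 0.36×2 + 0.14×3) = 2.64
U: 1 + 2.64 = 3.64
V: 1 + 3.64 = 4.64
W: 1 + 4.64 = 5.64

5.64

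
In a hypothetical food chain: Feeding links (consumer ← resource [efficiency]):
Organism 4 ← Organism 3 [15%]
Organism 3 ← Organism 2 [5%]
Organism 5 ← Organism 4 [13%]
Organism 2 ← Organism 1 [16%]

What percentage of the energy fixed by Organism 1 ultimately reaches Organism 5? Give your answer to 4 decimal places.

Product of link efficiencies: 0.16 × 0.05 × 0.15 × 0.13 = 0.000156
As a percentage: 0.000156 × 100 = 0.0156%

0.0156%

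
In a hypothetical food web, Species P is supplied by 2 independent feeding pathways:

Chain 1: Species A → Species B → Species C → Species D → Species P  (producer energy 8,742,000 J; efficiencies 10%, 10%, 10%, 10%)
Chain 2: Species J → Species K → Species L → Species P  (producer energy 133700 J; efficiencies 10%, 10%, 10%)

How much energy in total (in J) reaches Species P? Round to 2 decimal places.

1007.90 J

Chain 1: 8742000 × 0.1 × 0.1 × 0.1 × 0.1 = 874.2 J
Chain 2: 133700 × 0.1 × 0.1 × 0.1 = 133.7 J
Total at Species P: 874.2 + 133.7 = 1007.9 J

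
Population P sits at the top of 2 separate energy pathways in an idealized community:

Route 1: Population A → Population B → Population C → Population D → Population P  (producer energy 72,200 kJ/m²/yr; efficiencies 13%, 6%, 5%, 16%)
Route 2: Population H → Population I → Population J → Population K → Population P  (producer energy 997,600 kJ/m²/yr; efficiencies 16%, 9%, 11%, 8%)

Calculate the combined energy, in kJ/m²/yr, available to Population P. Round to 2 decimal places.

130.92 kJ/m²/yr

Route 1: 72200 × 0.13 × 0.06 × 0.05 × 0.16 = 4.50528 kJ/m²/yr
Route 2: 997600 × 0.16 × 0.09 × 0.11 × 0.08 = 126.415872 kJ/m²/yr
Total at Population P: 4.50528 + 126.415872 = 130.921152 kJ/m²/yr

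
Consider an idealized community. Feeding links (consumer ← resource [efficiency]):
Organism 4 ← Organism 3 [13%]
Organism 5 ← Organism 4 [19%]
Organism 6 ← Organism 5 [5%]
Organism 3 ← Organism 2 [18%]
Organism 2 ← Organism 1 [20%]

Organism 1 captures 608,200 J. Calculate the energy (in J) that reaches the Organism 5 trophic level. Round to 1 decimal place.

540.8 J

Organism 2: 608200 × 0.2 = 121640 J
Organism 3: 121640 × 0.18 = 21895.2 J
Organism 4: 21895.2 × 0.13 = 2846.376 J
Organism 5: 2846.376 × 0.19 = 540.81144 J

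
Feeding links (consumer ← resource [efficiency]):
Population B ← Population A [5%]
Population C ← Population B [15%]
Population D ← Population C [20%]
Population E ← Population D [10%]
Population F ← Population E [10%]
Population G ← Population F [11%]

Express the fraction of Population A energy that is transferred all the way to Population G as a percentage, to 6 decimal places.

Product of link efficiencies: 0.05 × 0.15 × 0.2 × 0.1 × 0.1 × 0.11 = 0.00000165
As a percentage: 0.00000165 × 100 = 0.000165%

0.000165%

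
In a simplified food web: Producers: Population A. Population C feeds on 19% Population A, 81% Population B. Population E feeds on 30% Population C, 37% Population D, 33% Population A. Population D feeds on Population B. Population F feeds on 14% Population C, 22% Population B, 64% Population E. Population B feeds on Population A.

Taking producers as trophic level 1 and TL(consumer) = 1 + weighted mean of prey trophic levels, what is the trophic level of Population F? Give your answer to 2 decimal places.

Population B: 1 + 1 = 2
Population C: 1 + (0.19×1 + 0.81×2) = 2.81
Population D: 1 + 2 = 3
Population E: 1 + (0.3×2.81 + 0.37×3 + 0.33×1) = 3.283
Population F: 1 + (0.14×2.81 + 0.22×2 + 0.64×3.283) = 3.93452

3.93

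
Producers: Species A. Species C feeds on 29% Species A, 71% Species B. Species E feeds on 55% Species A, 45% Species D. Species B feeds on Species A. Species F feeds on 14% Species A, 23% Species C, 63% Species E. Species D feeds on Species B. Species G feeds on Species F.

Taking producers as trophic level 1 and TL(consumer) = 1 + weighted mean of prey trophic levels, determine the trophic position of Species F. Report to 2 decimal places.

Species B: 1 + 1 = 2
Species C: 1 + (0.29×1 + 0.71×2) = 2.71
Species D: 1 + 2 = 3
Species E: 1 + (0.55×1 + 0.45×3) = 2.9
Species F: 1 + (0.14×1 + 0.23×2.71 + 0.63×2.9) = 3.5903
Species G: 1 + 3.5903 = 4.5903

3.59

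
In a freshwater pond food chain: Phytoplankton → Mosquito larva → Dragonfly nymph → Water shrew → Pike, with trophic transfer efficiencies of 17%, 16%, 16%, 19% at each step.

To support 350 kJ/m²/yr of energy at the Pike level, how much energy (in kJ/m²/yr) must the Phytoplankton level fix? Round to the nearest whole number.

Cumulative transfer efficiency: 0.17 × 0.16 × 0.16 × 0.19 = 0.00082688
Phytoplankton energy = 350 / 0.00082688 = 423278 kJ/m²/yr

423278 kJ/m²/yr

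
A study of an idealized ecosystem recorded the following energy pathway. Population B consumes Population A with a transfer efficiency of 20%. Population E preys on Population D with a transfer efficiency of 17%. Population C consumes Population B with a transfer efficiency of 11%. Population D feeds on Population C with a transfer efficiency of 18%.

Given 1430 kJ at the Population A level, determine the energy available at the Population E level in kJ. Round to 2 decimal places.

Population B: 1430 × 0.2 = 286 kJ
Population C: 286 × 0.11 = 31.46 kJ
Population D: 31.46 × 0.18 = 5.6628 kJ
Population E: 5.6628 × 0.17 = 0.962676 kJ

0.96 kJ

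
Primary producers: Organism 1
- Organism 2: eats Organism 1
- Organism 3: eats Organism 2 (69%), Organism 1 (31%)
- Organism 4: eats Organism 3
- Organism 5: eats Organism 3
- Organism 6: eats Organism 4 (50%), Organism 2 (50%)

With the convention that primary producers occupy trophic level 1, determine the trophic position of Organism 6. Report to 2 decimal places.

Organism 2: 1 + 1 = 2
Organism 3: 1 + (0.69×2 + 0.31×1) = 2.69
Organism 4: 1 + 2.69 = 3.69
Organism 5: 1 + 2.69 = 3.69
Organism 6: 1 + (0.5×3.69 + 0.5×2) = 3.845

3.85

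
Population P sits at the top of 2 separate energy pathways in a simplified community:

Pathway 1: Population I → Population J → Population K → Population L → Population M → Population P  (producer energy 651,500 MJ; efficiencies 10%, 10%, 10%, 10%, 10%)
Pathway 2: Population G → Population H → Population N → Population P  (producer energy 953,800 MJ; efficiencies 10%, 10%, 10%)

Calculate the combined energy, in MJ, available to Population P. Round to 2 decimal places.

960.32 MJ

Pathway 1: 651500 × 0.1 × 0.1 × 0.1 × 0.1 × 0.1 = 6.515 MJ
Pathway 2: 953800 × 0.1 × 0.1 × 0.1 = 953.8 MJ
Total at Population P: 6.515 + 953.8 = 960.315 MJ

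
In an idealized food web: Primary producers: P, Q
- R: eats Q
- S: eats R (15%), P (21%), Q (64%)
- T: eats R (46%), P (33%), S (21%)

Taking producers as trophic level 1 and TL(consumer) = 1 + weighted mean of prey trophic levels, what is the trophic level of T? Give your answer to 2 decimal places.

2.70

R: 1 + 1 = 2
S: 1 + (0.15×2 + 0.21×1 + 0.64×1) = 2.15
T: 1 + (0.46×2 + 0.33×1 + 0.21×2.15) = 2.7015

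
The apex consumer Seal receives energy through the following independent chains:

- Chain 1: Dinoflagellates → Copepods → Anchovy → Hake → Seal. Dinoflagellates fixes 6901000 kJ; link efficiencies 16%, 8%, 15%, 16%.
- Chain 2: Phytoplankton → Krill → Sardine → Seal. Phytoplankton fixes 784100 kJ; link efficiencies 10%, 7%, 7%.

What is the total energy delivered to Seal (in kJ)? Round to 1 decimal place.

2504.2 kJ

Chain 1: 6901000 × 0.16 × 0.08 × 0.15 × 0.16 = 2119.9872 kJ
Chain 2: 784100 × 0.1 × 0.07 × 0.07 = 384.209 kJ
Total at Seal: 2119.9872 + 384.209 = 2504.1962 kJ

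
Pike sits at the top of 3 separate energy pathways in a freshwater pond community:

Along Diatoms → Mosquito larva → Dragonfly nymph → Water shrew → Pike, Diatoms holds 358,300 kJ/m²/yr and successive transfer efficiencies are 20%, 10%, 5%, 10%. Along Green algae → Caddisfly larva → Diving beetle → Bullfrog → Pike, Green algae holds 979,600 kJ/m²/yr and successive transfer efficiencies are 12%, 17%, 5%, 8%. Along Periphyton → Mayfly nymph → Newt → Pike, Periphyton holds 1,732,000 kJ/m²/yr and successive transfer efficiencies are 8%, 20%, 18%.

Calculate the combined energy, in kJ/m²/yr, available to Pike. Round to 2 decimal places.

Via Diatoms: 358300 × 0.2 × 0.1 × 0.05 × 0.1 = 35.83 kJ/m²/yr
Via Green algae: 979600 × 0.12 × 0.17 × 0.05 × 0.08 = 79.93536 kJ/m²/yr
Via Periphyton: 1732000 × 0.08 × 0.2 × 0.18 = 4988.16 kJ/m²/yr
Total at Pike: 35.83 + 79.93536 + 4988.16 = 5103.92536 kJ/m²/yr

5103.93 kJ/m²/yr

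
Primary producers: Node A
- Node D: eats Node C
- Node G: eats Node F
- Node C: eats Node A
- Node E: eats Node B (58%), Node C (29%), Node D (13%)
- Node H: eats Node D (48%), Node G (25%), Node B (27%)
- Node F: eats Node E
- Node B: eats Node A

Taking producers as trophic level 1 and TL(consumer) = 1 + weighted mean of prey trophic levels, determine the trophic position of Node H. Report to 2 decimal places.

Node B: 1 + 1 = 2
Node C: 1 + 1 = 2
Node D: 1 + 2 = 3
Node E: 1 + (0.58×2 + 0.29×2 + 0.13×3) = 3.13
Node F: 1 + 3.13 = 4.13
Node G: 1 + 4.13 = 5.13
Node H: 1 + (0.48×3 + 0.25×5.13 + 0.27×2) = 4.2625

4.26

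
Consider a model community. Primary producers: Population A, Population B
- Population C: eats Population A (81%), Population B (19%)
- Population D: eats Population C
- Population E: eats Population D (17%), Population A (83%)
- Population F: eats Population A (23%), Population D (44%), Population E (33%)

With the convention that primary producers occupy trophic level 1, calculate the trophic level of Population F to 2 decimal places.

Population C: 1 + (0.81×1 + 0.19×1) = 2
Population D: 1 + 2 = 3
Population E: 1 + (0.17×3 + 0.83×1) = 2.34
Population F: 1 + (0.23×1 + 0.44×3 + 0.33×2.34) = 3.3222

3.32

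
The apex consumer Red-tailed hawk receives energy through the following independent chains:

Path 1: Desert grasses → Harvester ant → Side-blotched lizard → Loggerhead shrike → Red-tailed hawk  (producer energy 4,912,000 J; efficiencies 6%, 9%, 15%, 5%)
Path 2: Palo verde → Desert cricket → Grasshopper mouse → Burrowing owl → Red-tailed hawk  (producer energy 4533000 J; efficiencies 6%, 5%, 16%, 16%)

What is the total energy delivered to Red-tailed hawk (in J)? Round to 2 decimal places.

Path 1: 4912000 × 0.06 × 0.09 × 0.15 × 0.05 = 198.936 J
Path 2: 4533000 × 0.06 × 0.05 × 0.16 × 0.16 = 348.1344 J
Total at Red-tailed hawk: 198.936 + 348.1344 = 547.0704 J

547.07 J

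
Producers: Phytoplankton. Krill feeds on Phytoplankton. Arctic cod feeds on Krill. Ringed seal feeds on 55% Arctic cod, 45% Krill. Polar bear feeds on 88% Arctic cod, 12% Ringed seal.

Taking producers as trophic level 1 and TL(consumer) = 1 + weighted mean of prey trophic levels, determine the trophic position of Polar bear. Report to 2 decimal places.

Krill: 1 + 1 = 2
Arctic cod: 1 + 2 = 3
Ringed seal: 1 + (0.55×3 + 0.45×2) = 3.55
Polar bear: 1 + (0.88×3 + 0.12×3.55) = 4.066

4.07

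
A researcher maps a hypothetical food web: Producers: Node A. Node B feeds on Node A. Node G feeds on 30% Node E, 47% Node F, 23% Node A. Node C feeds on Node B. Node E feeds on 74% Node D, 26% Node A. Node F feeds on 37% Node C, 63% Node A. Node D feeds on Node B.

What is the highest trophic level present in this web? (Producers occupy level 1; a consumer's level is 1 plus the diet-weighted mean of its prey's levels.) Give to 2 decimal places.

3.56

Node B: 1 + 1 = 2
Node C: 1 + 2 = 3
Node D: 1 + 2 = 3
Node E: 1 + (0.74×3 + 0.26×1) = 3.48
Node F: 1 + (0.37×3 + 0.63×1) = 2.74
Node G: 1 + (0.3×3.48 + 0.47×2.74 + 0.23×1) = 3.5618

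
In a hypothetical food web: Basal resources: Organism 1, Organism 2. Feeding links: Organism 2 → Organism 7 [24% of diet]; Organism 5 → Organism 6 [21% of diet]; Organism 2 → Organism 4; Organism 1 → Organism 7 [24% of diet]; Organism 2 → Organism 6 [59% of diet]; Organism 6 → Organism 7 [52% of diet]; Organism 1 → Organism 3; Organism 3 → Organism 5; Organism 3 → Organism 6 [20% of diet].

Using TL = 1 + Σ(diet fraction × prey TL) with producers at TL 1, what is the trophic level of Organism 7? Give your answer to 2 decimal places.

Organism 3: 1 + 1 = 2
Organism 4: 1 + 1 = 2
Organism 5: 1 + 2 = 3
Organism 6: 1 + (0.59×1 + 0.2×2 + 0.21×3) = 2.62
Organism 7: 1 + (0.24×1 + 0.52×2.62 + 0.24×1) = 2.8424

2.84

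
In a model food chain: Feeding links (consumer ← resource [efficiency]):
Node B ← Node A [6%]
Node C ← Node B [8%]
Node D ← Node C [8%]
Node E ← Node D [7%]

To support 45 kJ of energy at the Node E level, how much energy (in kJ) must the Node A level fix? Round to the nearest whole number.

Cumulative transfer efficiency: 0.06 × 0.08 × 0.08 × 0.07 = 0.00002688
Node A energy = 45 / 0.00002688 = 1674107 kJ

1674107 kJ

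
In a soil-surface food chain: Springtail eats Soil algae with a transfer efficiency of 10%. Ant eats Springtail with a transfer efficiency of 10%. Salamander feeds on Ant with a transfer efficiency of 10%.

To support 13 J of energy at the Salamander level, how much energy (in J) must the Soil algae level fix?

13000 J

Cumulative transfer efficiency: 0.1 × 0.1 × 0.1 = 0.001
Soil algae energy = 13 / 0.001 = 13000 J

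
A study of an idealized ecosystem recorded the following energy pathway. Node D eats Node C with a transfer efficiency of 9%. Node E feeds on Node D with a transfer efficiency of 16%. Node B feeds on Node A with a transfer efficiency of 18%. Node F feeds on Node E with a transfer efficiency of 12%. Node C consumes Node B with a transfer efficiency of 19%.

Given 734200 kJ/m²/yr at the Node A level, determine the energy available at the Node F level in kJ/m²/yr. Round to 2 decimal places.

Node B: 734200 × 0.18 = 132156 kJ/m²/yr
Node C: 132156 × 0.19 = 25109.64 kJ/m²/yr
Node D: 25109.64 × 0.09 = 2259.8676 kJ/m²/yr
Node E: 2259.8676 × 0.16 = 361.578816 kJ/m²/yr
Node F: 361.578816 × 0.12 = 43.38945792 kJ/m²/yr

43.39 kJ/m²/yr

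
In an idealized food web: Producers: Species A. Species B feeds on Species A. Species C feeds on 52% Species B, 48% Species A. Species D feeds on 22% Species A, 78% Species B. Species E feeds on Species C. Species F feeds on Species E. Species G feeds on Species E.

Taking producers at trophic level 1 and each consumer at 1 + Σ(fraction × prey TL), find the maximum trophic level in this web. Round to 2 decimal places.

Species B: 1 + 1 = 2
Species C: 1 + (0.52×2 + 0.48×1) = 2.52
Species D: 1 + (0.22×1 + 0.78×2) = 2.78
Species E: 1 + 2.52 = 3.52
Species F: 1 + 3.52 = 4.52
Species G: 1 + 3.52 = 4.52

4.52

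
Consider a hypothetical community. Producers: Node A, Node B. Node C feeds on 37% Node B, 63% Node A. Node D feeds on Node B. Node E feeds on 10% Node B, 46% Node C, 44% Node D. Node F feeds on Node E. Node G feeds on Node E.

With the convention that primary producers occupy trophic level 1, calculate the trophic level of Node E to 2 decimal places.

Node C: 1 + (0.37×1 + 0.63×1) = 2
Node D: 1 + 1 = 2
Node E: 1 + (0.1×1 + 0.46×2 + 0.44×2) = 2.9
Node F: 1 + 2.9 = 3.9
Node G: 1 + 2.9 = 3.9

2.90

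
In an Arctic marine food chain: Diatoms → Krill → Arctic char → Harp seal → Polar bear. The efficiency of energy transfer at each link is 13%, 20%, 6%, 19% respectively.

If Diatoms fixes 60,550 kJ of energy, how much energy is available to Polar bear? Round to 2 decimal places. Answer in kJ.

17.95 kJ

Krill: 60550 × 0.13 = 7871.5 kJ
Arctic char: 7871.5 × 0.2 = 1574.3 kJ
Harp seal: 1574.3 × 0.06 = 94.458 kJ
Polar bear: 94.458 × 0.19 = 17.94702 kJ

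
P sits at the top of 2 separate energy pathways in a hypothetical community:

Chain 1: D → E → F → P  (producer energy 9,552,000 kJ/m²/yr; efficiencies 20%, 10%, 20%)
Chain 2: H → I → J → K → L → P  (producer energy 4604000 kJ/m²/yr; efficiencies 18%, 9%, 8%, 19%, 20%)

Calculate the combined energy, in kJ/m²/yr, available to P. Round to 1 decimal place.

Chain 1: 9552000 × 0.2 × 0.1 × 0.2 = 38208 kJ/m²/yr
Chain 2: 4604000 × 0.18 × 0.09 × 0.08 × 0.19 × 0.2 = 226.737792 kJ/m²/yr
Total at P: 38208 + 226.737792 = 38434.737792 kJ/m²/yr

38434.7 kJ/m²/yr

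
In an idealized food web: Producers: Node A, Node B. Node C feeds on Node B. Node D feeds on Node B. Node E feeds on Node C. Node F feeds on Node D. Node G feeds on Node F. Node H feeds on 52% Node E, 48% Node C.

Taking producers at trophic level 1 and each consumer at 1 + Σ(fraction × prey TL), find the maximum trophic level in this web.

Node C: 1 + 1 = 2
Node D: 1 + 1 = 2
Node E: 1 + 2 = 3
Node F: 1 + 2 = 3
Node G: 1 + 3 = 4
Node H: 1 + (0.52×3 + 0.48×2) = 3.52

4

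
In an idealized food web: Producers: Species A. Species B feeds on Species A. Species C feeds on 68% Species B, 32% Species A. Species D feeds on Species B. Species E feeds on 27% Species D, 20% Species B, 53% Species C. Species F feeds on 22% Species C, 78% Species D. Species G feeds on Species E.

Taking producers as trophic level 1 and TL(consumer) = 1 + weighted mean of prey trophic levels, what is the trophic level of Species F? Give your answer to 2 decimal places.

3.93

Species B: 1 + 1 = 2
Species C: 1 + (0.68×2 + 0.32×1) = 2.68
Species D: 1 + 2 = 3
Species E: 1 + (0.27×3 + 0.2×2 + 0.53×2.68) = 3.6304
Species F: 1 + (0.22×2.68 + 0.78×3) = 3.9296
Species G: 1 + 3.6304 = 4.6304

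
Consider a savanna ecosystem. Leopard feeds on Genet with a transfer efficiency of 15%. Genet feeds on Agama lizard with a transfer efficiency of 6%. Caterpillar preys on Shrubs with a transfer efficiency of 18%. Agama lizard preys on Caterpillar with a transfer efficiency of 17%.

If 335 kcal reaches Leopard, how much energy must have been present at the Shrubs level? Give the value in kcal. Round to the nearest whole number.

1216412 kcal

Cumulative transfer efficiency: 0.18 × 0.17 × 0.06 × 0.15 = 0.0002754
Shrubs energy = 335 / 0.0002754 = 1216412 kcal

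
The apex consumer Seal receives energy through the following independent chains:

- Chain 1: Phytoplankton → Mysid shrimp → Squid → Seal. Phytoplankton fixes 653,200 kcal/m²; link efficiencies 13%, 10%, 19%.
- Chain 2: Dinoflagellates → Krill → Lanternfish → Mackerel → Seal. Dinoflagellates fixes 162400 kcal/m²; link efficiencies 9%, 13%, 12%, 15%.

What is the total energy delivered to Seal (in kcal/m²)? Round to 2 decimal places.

Chain 1: 653200 × 0.13 × 0.1 × 0.19 = 1613.404 kcal/m²
Chain 2: 162400 × 0.09 × 0.13 × 0.12 × 0.15 = 34.20144 kcal/m²
Total at Seal: 1613.404 + 34.20144 = 1647.60544 kcal/m²

1647.61 kcal/m²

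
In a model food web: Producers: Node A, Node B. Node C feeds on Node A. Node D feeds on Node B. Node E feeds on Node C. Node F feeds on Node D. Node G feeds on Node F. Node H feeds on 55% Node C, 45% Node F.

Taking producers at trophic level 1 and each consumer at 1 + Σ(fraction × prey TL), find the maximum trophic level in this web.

4

Node C: 1 + 1 = 2
Node D: 1 + 1 = 2
Node E: 1 + 2 = 3
Node F: 1 + 2 = 3
Node G: 1 + 3 = 4
Node H: 1 + (0.55×2 + 0.45×3) = 3.45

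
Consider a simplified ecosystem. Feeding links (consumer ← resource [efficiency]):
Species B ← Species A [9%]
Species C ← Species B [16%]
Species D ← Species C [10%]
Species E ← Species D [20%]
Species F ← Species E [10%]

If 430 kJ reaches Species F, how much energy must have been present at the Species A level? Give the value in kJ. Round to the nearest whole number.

Cumulative transfer efficiency: 0.09 × 0.16 × 0.1 × 0.2 × 0.1 = 0.0000288
Species A energy = 430 / 0.0000288 = 14930556 kJ

14930556 kJ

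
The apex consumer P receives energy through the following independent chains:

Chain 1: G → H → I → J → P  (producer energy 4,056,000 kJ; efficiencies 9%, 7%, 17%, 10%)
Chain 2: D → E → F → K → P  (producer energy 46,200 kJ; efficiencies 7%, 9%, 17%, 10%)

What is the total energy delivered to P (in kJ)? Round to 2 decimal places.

Chain 1: 4056000 × 0.09 × 0.07 × 0.17 × 0.1 = 434.3976 kJ
Chain 2: 46200 × 0.07 × 0.09 × 0.17 × 0.1 = 4.94802 kJ
Total at P: 434.3976 + 4.94802 = 439.34562 kJ

439.35 kJ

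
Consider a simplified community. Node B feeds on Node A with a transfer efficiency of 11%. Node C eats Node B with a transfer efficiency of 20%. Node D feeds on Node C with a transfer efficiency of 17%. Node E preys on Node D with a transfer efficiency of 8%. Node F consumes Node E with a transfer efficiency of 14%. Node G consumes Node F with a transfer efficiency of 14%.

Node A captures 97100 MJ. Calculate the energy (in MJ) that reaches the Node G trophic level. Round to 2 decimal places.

0.57 MJ

Node B: 97100 × 0.11 = 10681 MJ
Node C: 10681 × 0.2 = 2136.2 MJ
Node D: 2136.2 × 0.17 = 363.154 MJ
Node E: 363.154 × 0.08 = 29.05232 MJ
Node F: 29.05232 × 0.14 = 4.0673248 MJ
Node G: 4.0673248 × 0.14 = 0.569425472 MJ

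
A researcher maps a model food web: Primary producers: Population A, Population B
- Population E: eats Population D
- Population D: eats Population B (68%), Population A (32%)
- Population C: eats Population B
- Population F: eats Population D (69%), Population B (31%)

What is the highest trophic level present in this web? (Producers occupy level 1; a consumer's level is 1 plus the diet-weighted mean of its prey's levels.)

Population C: 1 + 1 = 2
Population D: 1 + (0.68×1 + 0.32×1) = 2
Population E: 1 + 2 = 3
Population F: 1 + (0.69×2 + 0.31×1) = 2.69

3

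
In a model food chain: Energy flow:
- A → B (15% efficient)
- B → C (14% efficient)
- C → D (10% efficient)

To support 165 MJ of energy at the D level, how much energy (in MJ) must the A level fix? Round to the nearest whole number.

Cumulative transfer efficiency: 0.15 × 0.14 × 0.1 = 0.0021
A energy = 165 / 0.0021 = 78571 MJ

78571 MJ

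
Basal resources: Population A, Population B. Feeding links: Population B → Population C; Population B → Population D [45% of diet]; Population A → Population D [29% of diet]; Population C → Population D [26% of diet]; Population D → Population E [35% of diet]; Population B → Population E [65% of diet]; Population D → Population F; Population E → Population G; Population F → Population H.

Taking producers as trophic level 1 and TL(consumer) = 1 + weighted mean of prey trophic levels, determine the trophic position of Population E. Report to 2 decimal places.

2.44

Population C: 1 + 1 = 2
Population D: 1 + (0.45×1 + 0.29×1 + 0.26×2) = 2.26
Population E: 1 + (0.35×2.26 + 0.65×1) = 2.441
Population F: 1 + 2.26 = 3.26
Population G: 1 + 2.441 = 3.441
Population H: 1 + 3.26 = 4.26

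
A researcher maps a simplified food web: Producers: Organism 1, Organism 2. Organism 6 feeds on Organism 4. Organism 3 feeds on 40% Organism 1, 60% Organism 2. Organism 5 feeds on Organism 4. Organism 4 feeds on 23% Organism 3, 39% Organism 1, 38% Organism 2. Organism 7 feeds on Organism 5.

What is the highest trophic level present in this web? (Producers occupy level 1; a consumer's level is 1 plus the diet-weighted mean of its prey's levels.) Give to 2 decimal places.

4.23

Organism 3: 1 + (0.4×1 + 0.6×1) = 2
Organism 4: 1 + (0.23×2 + 0.39×1 + 0.38×1) = 2.23
Organism 5: 1 + 2.23 = 3.23
Organism 6: 1 + 2.23 = 3.23
Organism 7: 1 + 3.23 = 4.23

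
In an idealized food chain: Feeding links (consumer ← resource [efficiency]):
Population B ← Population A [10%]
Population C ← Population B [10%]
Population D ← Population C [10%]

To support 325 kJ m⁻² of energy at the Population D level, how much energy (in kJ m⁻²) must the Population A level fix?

Cumulative transfer efficiency: 0.1 × 0.1 × 0.1 = 0.001
Population A energy = 325 / 0.001 = 325000 kJ m⁻²

325000 kJ m⁻²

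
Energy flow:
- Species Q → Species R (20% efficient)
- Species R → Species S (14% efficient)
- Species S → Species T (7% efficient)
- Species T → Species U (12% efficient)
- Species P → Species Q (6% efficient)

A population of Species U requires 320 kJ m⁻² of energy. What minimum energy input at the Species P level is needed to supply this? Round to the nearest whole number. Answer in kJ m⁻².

22675737 kJ m⁻²

Cumulative transfer efficiency: 0.06 × 0.2 × 0.14 × 0.07 × 0.12 = 0.000014112
Species P energy = 320 / 0.000014112 = 22675737 kJ m⁻²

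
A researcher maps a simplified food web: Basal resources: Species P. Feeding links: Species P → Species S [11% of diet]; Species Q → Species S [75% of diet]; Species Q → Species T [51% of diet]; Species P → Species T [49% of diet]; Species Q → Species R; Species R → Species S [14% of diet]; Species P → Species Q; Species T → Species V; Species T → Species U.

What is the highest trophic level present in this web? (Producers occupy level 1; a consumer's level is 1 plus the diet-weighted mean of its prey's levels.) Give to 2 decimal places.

3.51

Species Q: 1 + 1 = 2
Species R: 1 + 2 = 3
Species S: 1 + (0.11×1 + 0.14×3 + 0.75×2) = 3.03
Species T: 1 + (0.51×2 + 0.49×1) = 2.51
Species U: 1 + 2.51 = 3.51
Species V: 1 + 2.51 = 3.51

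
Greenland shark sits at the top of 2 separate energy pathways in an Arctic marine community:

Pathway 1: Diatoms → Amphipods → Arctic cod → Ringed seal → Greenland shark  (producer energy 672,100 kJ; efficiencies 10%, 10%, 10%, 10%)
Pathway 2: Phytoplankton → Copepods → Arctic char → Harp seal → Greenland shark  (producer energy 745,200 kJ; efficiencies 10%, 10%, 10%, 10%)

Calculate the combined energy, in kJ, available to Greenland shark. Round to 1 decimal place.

141.7 kJ

Pathway 1: 672100 × 0.1 × 0.1 × 0.1 × 0.1 = 67.21 kJ
Pathway 2: 745200 × 0.1 × 0.1 × 0.1 × 0.1 = 74.52 kJ
Total at Greenland shark: 67.21 + 74.52 = 141.73 kJ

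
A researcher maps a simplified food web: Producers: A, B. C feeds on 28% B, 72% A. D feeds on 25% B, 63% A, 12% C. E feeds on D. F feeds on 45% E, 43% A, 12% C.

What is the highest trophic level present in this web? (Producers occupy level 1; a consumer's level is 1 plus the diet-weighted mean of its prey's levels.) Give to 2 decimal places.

C: 1 + (0.28×1 + 0.72×1) = 2
D: 1 + (0.25×1 + 0.63×1 + 0.12×2) = 2.12
E: 1 + 2.12 = 3.12
F: 1 + (0.45×3.12 + 0.43×1 + 0.12×2) = 3.074

3.12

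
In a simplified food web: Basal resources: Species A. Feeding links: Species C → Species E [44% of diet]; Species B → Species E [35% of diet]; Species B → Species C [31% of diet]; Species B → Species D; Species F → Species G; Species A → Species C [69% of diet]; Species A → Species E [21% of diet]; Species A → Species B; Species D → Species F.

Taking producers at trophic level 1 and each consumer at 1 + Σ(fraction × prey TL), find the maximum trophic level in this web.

5

Species B: 1 + 1 = 2
Species C: 1 + (0.31×2 + 0.69×1) = 2.31
Species D: 1 + 2 = 3
Species E: 1 + (0.44×2.31 + 0.21×1 + 0.35×2) = 2.9264
Species F: 1 + 3 = 4
Species G: 1 + 4 = 5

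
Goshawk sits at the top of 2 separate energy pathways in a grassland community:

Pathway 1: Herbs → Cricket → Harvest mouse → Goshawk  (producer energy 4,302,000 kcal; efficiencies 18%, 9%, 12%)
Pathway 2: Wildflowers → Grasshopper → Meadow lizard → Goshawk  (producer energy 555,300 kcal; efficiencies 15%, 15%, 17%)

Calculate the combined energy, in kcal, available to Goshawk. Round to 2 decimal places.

10487.11 kcal

Pathway 1: 4302000 × 0.18 × 0.09 × 0.12 = 8363.088 kcal
Pathway 2: 555300 × 0.15 × 0.15 × 0.17 = 2124.0225 kcal
Total at Goshawk: 8363.088 + 2124.0225 = 10487.1105 kcal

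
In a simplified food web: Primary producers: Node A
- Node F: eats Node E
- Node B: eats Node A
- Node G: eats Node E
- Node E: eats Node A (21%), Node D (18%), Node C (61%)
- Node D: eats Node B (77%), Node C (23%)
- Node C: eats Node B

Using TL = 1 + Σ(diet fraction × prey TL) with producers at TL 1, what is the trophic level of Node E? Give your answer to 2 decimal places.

Node B: 1 + 1 = 2
Node C: 1 + 2 = 3
Node D: 1 + (0.77×2 + 0.23×3) = 3.23
Node E: 1 + (0.21×1 + 0.18×3.23 + 0.61×3) = 3.6214
Node F: 1 + 3.6214 = 4.6214
Node G: 1 + 3.6214 = 4.6214

3.62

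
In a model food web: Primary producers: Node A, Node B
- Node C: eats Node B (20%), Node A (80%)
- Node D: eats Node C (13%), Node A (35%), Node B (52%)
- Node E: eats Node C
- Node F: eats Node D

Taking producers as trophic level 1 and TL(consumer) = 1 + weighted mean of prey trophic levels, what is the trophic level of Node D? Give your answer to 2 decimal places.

2.13

Node C: 1 + (0.2×1 + 0.8×1) = 2
Node D: 1 + (0.13×2 + 0.35×1 + 0.52×1) = 2.13
Node E: 1 + 2 = 3
Node F: 1 + 2.13 = 3.13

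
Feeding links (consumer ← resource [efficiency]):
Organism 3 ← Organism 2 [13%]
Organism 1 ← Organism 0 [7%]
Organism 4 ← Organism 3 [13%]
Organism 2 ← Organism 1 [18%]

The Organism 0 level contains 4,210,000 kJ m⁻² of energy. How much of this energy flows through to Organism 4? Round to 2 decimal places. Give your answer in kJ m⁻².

896.48 kJ m⁻²

Organism 1: 4210000 × 0.07 = 294700 kJ m⁻²
Organism 2: 294700 × 0.18 = 53046 kJ m⁻²
Organism 3: 53046 × 0.13 = 6895.98 kJ m⁻²
Organism 4: 6895.98 × 0.13 = 896.4774 kJ m⁻²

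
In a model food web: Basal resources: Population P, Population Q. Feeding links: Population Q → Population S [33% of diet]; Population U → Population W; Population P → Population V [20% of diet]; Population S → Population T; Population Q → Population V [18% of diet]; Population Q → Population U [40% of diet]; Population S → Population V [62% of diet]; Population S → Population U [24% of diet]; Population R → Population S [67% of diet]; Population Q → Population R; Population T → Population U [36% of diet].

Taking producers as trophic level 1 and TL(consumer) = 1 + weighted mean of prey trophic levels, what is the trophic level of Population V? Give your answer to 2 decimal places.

Population R: 1 + 1 = 2
Population S: 1 + (0.33×1 + 0.67×2) = 2.67
Population T: 1 + 2.67 = 3.67
Population U: 1 + (0.24×2.67 + 0.4×1 + 0.36×3.67) = 3.362
Population V: 1 + (0.2×1 + 0.62×2.67 + 0.18×1) = 3.0354
Population W: 1 + 3.362 = 4.362

3.04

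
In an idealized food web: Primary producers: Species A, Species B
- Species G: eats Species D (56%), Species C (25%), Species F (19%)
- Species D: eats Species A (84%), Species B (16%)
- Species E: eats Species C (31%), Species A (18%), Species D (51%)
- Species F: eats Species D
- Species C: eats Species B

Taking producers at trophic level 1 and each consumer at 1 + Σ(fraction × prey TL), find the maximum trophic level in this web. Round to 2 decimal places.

Species C: 1 + 1 = 2
Species D: 1 + (0.84×1 + 0.16×1) = 2
Species E: 1 + (0.31×2 + 0.18×1 + 0.51×2) = 2.82
Species F: 1 + 2 = 3
Species G: 1 + (0.56×2 + 0.25×2 + 0.19×3) = 3.19

3.19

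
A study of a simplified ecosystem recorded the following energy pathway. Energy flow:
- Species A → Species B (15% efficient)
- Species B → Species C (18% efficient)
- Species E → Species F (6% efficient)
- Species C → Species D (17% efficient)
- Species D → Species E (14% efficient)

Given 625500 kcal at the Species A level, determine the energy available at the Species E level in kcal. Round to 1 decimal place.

Species B: 625500 × 0.15 = 93825 kcal
Species C: 93825 × 0.18 = 16888.5 kcal
Species D: 16888.5 × 0.17 = 2871.045 kcal
Species E: 2871.045 × 0.14 = 401.9463 kcal

401.9 kcal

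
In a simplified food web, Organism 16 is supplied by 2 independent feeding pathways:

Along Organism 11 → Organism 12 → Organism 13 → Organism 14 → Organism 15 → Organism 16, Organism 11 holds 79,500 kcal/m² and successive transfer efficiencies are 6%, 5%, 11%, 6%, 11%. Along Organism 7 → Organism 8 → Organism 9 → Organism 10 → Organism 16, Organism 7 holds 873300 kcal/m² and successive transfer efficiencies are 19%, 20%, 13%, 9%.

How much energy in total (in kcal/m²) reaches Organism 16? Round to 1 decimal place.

Via Organism 11: 79500 × 0.06 × 0.05 × 0.11 × 0.06 × 0.11 = 0.173151 kcal/m²
Via Organism 7: 873300 × 0.19 × 0.2 × 0.13 × 0.09 = 388.26918 kcal/m²
Total at Organism 16: 0.173151 + 388.26918 = 388.442331 kcal/m²

388.4 kcal/m²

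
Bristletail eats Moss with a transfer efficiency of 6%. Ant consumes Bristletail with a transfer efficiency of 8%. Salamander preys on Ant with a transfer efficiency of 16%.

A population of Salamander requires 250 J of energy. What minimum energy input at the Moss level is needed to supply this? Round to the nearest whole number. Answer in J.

325521 J

Cumulative transfer efficiency: 0.06 × 0.08 × 0.16 = 0.000768
Moss energy = 250 / 0.000768 = 325521 J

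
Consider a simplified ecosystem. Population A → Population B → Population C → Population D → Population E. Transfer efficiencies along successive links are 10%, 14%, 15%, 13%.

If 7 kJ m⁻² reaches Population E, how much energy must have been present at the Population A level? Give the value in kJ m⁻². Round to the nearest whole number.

25641 kJ m⁻²

Cumulative transfer efficiency: 0.1 × 0.14 × 0.15 × 0.13 = 0.000273
Population A energy = 7 / 0.000273 = 25641 kJ m⁻²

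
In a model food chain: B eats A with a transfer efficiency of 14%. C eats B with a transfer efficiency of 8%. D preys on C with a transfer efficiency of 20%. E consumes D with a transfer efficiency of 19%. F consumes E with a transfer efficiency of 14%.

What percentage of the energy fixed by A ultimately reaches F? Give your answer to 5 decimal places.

0.00596%

Product of link efficiencies: 0.14 × 0.08 × 0.2 × 0.19 × 0.14 = 0.000059584
As a percentage: 0.000059584 × 100 = 0.00596%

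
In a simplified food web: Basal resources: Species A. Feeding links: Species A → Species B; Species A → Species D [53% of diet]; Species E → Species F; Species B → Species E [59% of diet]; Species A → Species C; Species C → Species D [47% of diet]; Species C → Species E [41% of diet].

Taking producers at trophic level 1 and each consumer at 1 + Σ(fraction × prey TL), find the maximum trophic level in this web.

Species B: 1 + 1 = 2
Species C: 1 + 1 = 2
Species D: 1 + (0.53×1 + 0.47×2) = 2.47
Species E: 1 + (0.59×2 + 0.41×2) = 3
Species F: 1 + 3 = 4

4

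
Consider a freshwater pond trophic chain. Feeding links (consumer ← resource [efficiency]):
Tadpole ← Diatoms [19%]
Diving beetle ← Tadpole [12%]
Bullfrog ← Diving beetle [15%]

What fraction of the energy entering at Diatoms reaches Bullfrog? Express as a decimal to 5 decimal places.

0.00342

Product of link efficiencies: 0.19 × 0.12 × 0.15 = 0.00342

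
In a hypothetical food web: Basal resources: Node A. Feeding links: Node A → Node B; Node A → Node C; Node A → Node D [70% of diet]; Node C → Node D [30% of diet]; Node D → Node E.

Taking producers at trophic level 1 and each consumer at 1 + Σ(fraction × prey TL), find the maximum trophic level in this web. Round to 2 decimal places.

Node B: 1 + 1 = 2
Node C: 1 + 1 = 2
Node D: 1 + (0.7×1 + 0.3×2) = 2.3
Node E: 1 + 2.3 = 3.3

3.30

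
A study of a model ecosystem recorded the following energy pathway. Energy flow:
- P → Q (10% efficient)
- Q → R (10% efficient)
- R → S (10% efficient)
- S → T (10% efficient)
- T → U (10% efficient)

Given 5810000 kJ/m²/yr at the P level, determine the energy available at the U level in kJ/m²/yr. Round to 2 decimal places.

58.10 kJ/m²/yr

Q: 5810000 × 0.1 = 581000 kJ/m²/yr
R: 581000 × 0.1 = 58100 kJ/m²/yr
S: 58100 × 0.1 = 5810 kJ/m²/yr
T: 5810 × 0.1 = 581 kJ/m²/yr
U: 581 × 0.1 = 58.1 kJ/m²/yr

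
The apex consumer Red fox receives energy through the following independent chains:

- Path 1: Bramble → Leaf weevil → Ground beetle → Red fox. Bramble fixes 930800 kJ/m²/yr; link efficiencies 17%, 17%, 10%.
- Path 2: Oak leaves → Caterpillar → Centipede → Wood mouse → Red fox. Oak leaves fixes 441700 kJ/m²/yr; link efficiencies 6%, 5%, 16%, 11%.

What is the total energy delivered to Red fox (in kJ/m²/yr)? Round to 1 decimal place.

Path 1: 930800 × 0.17 × 0.17 × 0.1 = 2690.012 kJ/m²/yr
Path 2: 441700 × 0.06 × 0.05 × 0.16 × 0.11 = 23.32176 kJ/m²/yr
Total at Red fox: 2690.012 + 23.32176 = 2713.33376 kJ/m²/yr

2713.3 kJ/m²/yr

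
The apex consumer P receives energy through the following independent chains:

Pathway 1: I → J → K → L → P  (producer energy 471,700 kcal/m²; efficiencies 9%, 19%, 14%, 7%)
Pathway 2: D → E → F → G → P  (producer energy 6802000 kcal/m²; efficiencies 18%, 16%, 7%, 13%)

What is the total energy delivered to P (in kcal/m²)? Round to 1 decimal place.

Pathway 1: 471700 × 0.09 × 0.19 × 0.14 × 0.07 = 79.047486 kcal/m²
Pathway 2: 6802000 × 0.18 × 0.16 × 0.07 × 0.13 = 1782.66816 kcal/m²
Total at P: 79.047486 + 1782.66816 = 1861.715646 kcal/m²

1861.7 kcal/m²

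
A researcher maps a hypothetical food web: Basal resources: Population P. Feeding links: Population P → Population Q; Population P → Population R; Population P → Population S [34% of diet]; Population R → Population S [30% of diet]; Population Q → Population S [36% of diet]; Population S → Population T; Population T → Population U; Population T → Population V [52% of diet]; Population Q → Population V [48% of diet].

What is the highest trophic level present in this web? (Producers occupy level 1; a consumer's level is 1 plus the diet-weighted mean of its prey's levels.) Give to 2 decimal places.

Population Q: 1 + 1 = 2
Population R: 1 + 1 = 2
Population S: 1 + (0.34×1 + 0.3×2 + 0.36×2) = 2.66
Population T: 1 + 2.66 = 3.66
Population U: 1 + 3.66 = 4.66
Population V: 1 + (0.52×3.66 + 0.48×2) = 3.8632

4.66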